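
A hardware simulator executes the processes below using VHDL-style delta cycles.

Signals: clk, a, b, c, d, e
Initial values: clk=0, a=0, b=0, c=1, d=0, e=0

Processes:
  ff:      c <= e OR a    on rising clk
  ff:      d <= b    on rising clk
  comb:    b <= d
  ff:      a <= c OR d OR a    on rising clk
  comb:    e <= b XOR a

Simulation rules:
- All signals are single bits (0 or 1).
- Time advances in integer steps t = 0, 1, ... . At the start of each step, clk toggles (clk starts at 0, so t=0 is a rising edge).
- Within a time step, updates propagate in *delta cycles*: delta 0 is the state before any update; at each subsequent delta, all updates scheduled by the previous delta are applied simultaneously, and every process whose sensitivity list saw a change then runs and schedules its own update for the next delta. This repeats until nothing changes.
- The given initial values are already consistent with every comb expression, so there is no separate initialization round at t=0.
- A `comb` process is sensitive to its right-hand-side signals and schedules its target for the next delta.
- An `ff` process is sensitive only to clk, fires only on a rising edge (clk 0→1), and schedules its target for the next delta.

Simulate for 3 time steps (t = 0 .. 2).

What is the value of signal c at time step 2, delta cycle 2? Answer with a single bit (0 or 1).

t=0 Δ0: clk=0 b=0 e=0 d=0 a=0 c=1
  Δ1: clk:0→1
  Δ2: a:0→1, c:1→0
  Δ3: e:0→1
  (3Δ to stable)
t=1 Δ0: clk=1 b=0 e=1 d=0 a=1 c=0
  Δ1: clk:1→0
  (1Δ to stable)
t=2 Δ0: clk=0 b=0 e=1 d=0 a=1 c=0
  Δ1: clk:0→1
  Δ2: c:0→1
  (2Δ to stable)

1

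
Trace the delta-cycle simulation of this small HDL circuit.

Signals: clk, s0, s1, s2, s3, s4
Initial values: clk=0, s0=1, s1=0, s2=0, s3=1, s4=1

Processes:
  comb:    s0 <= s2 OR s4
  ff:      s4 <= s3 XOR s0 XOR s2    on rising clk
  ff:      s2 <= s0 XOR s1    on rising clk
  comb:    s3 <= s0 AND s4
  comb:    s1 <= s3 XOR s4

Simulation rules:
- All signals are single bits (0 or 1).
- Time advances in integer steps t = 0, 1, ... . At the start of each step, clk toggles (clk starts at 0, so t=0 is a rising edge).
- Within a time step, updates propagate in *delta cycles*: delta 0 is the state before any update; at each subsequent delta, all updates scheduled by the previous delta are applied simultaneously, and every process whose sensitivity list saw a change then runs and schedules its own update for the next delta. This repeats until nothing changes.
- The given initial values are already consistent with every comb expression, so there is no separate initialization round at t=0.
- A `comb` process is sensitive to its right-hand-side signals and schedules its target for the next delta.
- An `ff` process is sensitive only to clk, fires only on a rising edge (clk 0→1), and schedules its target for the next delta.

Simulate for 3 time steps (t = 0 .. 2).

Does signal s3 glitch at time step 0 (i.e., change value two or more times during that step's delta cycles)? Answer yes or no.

[bits: s2,s3,s0,s4,clk,s1]
t=0: Δ0=011100 Δ1=011110 Δ2=111010 Δ3=101011 Δ4=101010 | 4Δ
t=1: Δ0=101010 Δ1=101000 | 1Δ
t=2: Δ0=101000 Δ1=101010 | 1Δ

no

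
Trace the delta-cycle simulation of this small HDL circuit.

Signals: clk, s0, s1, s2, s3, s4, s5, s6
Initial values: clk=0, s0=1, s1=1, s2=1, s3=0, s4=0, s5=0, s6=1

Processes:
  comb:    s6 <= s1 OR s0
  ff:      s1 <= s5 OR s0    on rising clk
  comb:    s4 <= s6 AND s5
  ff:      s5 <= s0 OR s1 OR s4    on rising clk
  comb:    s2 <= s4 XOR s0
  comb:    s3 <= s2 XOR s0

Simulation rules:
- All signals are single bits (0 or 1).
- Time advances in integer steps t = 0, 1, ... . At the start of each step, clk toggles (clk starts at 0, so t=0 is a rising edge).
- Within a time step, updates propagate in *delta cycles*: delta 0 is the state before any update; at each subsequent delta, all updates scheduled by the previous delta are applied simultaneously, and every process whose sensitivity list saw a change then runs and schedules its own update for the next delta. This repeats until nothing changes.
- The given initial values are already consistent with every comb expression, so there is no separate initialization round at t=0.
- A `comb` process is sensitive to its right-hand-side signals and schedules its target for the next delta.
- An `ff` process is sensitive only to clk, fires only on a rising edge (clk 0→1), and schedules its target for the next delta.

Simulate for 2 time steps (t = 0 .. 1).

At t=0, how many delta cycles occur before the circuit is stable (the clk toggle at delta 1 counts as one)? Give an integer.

5

t0.Δ0 s2=1 s3=0 s1=1 s0=1 s5=0 s6=1 s4=0 clk=0
t0.Δ1 s2=1 s3=0 s1=1 s0=1 s5=0 s6=1 s4=0 clk=1
t0.Δ2 s2=1 s3=0 s1=1 s0=1 s5=1 s6=1 s4=0 clk=1
t0.Δ3 s2=1 s3=0 s1=1 s0=1 s5=1 s6=1 s4=1 clk=1
t0.Δ4 s2=0 s3=0 s1=1 s0=1 s5=1 s6=1 s4=1 clk=1
t0.Δ5 s2=0 s3=1 s1=1 s0=1 s5=1 s6=1 s4=1 clk=1
t1.Δ0 s2=0 s3=1 s1=1 s0=1 s5=1 s6=1 s4=1 clk=1
t1.Δ1 s2=0 s3=1 s1=1 s0=1 s5=1 s6=1 s4=1 clk=0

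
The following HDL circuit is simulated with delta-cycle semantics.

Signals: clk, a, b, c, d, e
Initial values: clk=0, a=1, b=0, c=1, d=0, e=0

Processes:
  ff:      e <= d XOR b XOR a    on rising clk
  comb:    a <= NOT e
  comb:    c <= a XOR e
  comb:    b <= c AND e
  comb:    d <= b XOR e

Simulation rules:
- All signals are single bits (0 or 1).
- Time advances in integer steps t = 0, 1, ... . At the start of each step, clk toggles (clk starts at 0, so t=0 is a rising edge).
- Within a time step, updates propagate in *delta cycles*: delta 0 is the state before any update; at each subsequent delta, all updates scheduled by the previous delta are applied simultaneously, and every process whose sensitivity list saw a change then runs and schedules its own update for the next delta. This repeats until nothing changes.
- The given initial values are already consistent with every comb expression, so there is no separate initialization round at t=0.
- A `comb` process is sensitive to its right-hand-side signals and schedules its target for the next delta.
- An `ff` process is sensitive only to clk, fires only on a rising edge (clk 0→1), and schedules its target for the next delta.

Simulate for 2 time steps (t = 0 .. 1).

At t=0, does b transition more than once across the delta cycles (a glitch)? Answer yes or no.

t=0 Δ0: b=0 c=1 a=1 d=0 clk=0 e=0
  Δ1: clk:0→1
  Δ2: e:0→1
  Δ3: b:0→1, c:1→0, a:1→0, d:0→1
  Δ4: b:1→0, c:0→1, d:1→0
  Δ5: b:0→1, d:0→1
  Δ6: d:1→0
  (6Δ to stable)
t=1 Δ0: b=1 c=1 a=0 d=0 clk=1 e=1
  Δ1: clk:1→0
  (1Δ to stable)

yes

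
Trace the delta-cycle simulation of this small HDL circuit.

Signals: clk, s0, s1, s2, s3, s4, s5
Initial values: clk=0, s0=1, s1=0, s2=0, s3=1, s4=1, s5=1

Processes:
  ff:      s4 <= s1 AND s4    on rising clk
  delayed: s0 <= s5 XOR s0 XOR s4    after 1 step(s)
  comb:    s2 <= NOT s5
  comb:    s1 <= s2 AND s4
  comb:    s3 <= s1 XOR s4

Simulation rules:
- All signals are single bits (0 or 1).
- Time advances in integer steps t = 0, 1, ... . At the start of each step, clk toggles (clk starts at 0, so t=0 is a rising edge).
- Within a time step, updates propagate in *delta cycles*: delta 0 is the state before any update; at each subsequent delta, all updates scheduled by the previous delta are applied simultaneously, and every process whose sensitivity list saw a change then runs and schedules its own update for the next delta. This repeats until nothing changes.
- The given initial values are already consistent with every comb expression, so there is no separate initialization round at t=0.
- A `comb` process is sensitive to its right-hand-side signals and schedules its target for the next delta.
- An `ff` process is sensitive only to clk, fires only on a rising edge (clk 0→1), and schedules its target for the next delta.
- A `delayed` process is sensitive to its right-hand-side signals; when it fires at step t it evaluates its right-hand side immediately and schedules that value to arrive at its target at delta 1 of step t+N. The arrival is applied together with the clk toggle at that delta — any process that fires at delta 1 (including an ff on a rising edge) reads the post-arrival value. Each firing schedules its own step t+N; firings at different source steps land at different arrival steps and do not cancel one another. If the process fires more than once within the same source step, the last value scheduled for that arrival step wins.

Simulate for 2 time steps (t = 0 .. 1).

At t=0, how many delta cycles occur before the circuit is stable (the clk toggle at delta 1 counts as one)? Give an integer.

3

t=0 Δ0: s1=0 clk=0 s2=0 s3=1 s4=1 s5=1 s0=1
  Δ1: clk:0→1
  Δ2: s4:1→0
  Δ3: s3:1→0
  (3Δ to stable)
t=1 Δ0: s1=0 clk=1 s2=0 s3=0 s4=0 s5=1 s0=1
  Δ1: clk:1→0, s0:1→0
  (1Δ to stable)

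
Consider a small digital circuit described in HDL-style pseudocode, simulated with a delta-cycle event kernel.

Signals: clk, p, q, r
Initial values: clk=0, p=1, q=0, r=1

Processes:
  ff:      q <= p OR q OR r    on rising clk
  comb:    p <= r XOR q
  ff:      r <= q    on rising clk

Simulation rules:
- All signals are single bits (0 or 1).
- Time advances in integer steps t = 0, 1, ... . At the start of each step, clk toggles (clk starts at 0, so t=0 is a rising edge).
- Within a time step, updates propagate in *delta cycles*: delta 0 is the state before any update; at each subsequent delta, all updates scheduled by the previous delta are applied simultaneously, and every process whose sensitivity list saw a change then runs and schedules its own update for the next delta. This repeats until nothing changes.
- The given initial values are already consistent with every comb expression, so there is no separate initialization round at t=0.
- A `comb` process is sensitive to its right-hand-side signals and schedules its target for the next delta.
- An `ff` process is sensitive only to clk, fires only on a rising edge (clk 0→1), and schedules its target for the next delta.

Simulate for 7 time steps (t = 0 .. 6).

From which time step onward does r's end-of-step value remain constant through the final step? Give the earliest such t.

t=0 Δ0: q=0 r=1 clk=0 p=1
  Δ1: clk:0→1
  Δ2: q:0→1, r:1→0
  (2Δ to stable)
t=1 Δ0: q=1 r=0 clk=1 p=1
  Δ1: clk:1→0
  (1Δ to stable)
t=2 Δ0: q=1 r=0 clk=0 p=1
  Δ1: clk:0→1
  Δ2: r:0→1
  Δ3: p:1→0
  (3Δ to stable)
t=3 Δ0: q=1 r=1 clk=1 p=0
  Δ1: clk:1→0
  (1Δ to stable)
t=4 Δ0: q=1 r=1 clk=0 p=0
  Δ1: clk:0→1
  (1Δ to stable)
t=5 Δ0: q=1 r=1 clk=1 p=0
  Δ1: clk:1→0
  (1Δ to stable)
t=6 Δ0: q=1 r=1 clk=0 p=0
  Δ1: clk:0→1
  (1Δ to stable)

2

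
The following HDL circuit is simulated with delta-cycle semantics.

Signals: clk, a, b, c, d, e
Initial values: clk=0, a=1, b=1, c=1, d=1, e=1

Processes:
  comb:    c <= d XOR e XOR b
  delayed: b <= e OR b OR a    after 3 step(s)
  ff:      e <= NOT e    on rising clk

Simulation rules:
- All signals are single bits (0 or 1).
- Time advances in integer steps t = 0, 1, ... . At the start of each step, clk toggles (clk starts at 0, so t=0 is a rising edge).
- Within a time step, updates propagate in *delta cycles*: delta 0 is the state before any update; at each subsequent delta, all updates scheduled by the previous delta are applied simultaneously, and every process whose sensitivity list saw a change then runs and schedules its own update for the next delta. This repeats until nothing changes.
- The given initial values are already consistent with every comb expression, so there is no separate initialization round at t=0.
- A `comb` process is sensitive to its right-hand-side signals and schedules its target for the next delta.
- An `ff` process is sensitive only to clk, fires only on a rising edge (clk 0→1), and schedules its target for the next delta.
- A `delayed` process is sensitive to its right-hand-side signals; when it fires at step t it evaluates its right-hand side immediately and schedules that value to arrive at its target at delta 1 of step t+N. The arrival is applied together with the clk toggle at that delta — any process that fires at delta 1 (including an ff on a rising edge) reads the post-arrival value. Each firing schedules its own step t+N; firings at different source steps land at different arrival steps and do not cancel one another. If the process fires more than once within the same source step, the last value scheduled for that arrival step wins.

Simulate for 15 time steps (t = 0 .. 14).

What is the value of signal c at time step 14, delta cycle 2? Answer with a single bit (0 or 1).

[bits: a,clk,b,d,c,e]
t=0: Δ0=101111 Δ1=111111 Δ2=111110 Δ3=111100 | 3Δ
t=1: Δ0=111100 Δ1=101100 | 1Δ
t=2: Δ0=101100 Δ1=111100 Δ2=111101 Δ3=111111 | 3Δ
t=3: Δ0=111111 Δ1=101111 | 1Δ
t=4: Δ0=101111 Δ1=111111 Δ2=111110 Δ3=111100 | 3Δ
t=5: Δ0=111100 Δ1=101100 | 1Δ
t=6: Δ0=101100 Δ1=111100 Δ2=111101 Δ3=111111 | 3Δ
t=7: Δ0=111111 Δ1=101111 | 1Δ
t=8: Δ0=101111 Δ1=111111 Δ2=111110 Δ3=111100 | 3Δ
t=9: Δ0=111100 Δ1=101100 | 1Δ
t=10: Δ0=101100 Δ1=111100 Δ2=111101 Δ3=111111 | 3Δ
t=11: Δ0=111111 Δ1=101111 | 1Δ
t=12: Δ0=101111 Δ1=111111 Δ2=111110 Δ3=111100 | 3Δ
t=13: Δ0=111100 Δ1=101100 | 1Δ
t=14: Δ0=101100 Δ1=111100 Δ2=111101 Δ3=111111 | 3Δ

0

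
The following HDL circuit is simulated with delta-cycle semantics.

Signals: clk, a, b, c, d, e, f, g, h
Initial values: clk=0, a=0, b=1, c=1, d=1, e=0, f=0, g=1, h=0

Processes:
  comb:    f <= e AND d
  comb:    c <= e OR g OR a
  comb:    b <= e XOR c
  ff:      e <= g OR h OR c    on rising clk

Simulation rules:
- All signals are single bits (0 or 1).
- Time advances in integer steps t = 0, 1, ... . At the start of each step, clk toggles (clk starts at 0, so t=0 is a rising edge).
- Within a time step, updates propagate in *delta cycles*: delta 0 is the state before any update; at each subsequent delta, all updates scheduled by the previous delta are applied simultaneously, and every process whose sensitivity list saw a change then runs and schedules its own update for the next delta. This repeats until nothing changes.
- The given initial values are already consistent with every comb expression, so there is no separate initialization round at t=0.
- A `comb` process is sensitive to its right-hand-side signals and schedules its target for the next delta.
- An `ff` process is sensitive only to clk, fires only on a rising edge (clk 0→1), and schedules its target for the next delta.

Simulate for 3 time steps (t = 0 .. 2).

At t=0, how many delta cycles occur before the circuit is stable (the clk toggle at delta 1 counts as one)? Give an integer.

t0.Δ0 clk=0 g=1 d=1 f=0 b=1 a=0 e=0 c=1 h=0
t0.Δ1 clk=1 g=1 d=1 f=0 b=1 a=0 e=0 c=1 h=0
t0.Δ2 clk=1 g=1 d=1 f=0 b=1 a=0 e=1 c=1 h=0
t0.Δ3 clk=1 g=1 d=1 f=1 b=0 a=0 e=1 c=1 h=0
t1.Δ0 clk=1 g=1 d=1 f=1 b=0 a=0 e=1 c=1 h=0
t1.Δ1 clk=0 g=1 d=1 f=1 b=0 a=0 e=1 c=1 h=0
t2.Δ0 clk=0 g=1 d=1 f=1 b=0 a=0 e=1 c=1 h=0
t2.Δ1 clk=1 g=1 d=1 f=1 b=0 a=0 e=1 c=1 h=0

3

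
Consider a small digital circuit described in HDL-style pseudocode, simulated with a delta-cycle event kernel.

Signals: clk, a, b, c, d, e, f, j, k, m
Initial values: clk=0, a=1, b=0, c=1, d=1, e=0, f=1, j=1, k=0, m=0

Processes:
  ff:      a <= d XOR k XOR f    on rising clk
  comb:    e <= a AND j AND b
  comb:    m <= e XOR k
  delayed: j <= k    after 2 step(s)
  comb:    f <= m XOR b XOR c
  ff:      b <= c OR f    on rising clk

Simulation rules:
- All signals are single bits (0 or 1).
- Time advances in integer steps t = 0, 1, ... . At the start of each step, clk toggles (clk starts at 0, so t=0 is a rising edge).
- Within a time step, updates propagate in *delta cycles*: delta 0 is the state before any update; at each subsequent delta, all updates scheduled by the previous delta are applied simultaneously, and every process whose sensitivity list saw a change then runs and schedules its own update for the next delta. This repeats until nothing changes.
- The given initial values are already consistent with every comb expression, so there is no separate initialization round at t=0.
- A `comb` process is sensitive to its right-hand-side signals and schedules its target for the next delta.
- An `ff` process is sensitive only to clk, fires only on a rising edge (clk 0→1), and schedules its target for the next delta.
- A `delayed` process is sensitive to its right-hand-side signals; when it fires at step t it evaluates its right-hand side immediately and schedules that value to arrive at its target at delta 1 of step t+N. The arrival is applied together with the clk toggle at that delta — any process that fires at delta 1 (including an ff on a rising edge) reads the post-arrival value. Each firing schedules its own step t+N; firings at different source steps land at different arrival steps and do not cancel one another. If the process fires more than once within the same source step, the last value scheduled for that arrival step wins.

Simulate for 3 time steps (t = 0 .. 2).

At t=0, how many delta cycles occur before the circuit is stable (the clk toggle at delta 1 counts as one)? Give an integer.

3

t=0 Δ0: j=1 d=1 c=1 m=0 a=1 e=0 clk=0 b=0 k=0 f=1
  Δ1: clk:0→1
  Δ2: a:1→0, b:0→1
  Δ3: f:1→0
  (3Δ to stable)
t=1 Δ0: j=1 d=1 c=1 m=0 a=0 e=0 clk=1 b=1 k=0 f=0
  Δ1: clk:1→0
  (1Δ to stable)
t=2 Δ0: j=1 d=1 c=1 m=0 a=0 e=0 clk=0 b=1 k=0 f=0
  Δ1: clk:0→1
  Δ2: a:0→1
  Δ3: e:0→1
  Δ4: m:0→1
  Δ5: f:0→1
  (5Δ to stable)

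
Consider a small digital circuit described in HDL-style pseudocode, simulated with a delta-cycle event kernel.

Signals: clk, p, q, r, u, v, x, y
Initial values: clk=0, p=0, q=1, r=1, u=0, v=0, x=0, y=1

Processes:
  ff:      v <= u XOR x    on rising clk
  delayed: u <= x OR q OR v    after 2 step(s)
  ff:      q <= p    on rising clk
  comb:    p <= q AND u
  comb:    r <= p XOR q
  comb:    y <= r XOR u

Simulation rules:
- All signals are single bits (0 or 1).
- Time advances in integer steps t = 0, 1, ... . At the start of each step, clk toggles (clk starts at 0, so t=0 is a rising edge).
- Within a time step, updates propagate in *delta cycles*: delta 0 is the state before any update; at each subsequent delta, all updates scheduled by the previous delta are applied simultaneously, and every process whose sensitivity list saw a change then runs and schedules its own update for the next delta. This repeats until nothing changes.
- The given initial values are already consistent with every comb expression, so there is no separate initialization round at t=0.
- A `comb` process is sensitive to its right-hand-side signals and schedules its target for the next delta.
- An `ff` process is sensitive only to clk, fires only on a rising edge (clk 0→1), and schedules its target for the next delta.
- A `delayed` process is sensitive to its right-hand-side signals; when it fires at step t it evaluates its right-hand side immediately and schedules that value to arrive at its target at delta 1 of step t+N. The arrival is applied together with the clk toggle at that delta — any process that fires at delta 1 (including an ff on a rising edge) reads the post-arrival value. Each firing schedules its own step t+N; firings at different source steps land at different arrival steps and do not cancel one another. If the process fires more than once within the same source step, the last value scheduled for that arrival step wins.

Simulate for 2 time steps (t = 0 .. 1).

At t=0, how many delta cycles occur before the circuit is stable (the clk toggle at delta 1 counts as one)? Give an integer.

t=0 Δ0: x=0 p=0 v=0 r=1 clk=0 q=1 y=1 u=0
  Δ1: clk:0→1
  Δ2: q:1→0
  Δ3: r:1→0
  Δ4: y:1→0
  (4Δ to stable)
t=1 Δ0: x=0 p=0 v=0 r=0 clk=1 q=0 y=0 u=0
  Δ1: clk:1→0
  (1Δ to stable)

4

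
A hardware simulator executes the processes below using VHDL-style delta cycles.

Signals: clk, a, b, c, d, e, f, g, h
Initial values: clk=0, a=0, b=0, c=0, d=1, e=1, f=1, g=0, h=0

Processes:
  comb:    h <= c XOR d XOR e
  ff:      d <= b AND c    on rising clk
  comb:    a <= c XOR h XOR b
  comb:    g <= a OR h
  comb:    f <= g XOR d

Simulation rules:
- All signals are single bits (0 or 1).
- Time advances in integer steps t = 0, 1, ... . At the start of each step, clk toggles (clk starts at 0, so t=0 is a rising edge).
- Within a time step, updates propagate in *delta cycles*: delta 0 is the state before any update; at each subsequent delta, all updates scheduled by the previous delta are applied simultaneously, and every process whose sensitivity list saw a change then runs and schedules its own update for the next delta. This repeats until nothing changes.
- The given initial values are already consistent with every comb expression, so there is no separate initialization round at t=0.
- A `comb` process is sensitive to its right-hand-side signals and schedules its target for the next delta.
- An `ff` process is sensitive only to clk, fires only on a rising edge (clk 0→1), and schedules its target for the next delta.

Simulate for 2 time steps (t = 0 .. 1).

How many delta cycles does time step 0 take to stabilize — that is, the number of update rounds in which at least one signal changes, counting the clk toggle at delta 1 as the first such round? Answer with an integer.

t0.Δ0 g=0 c=0 f=1 clk=0 e=1 a=0 d=1 b=0 h=0
t0.Δ1 g=0 c=0 f=1 clk=1 e=1 a=0 d=1 b=0 h=0
t0.Δ2 g=0 c=0 f=1 clk=1 e=1 a=0 d=0 b=0 h=0
t0.Δ3 g=0 c=0 f=0 clk=1 e=1 a=0 d=0 b=0 h=1
t0.Δ4 g=1 c=0 f=0 clk=1 e=1 a=1 d=0 b=0 h=1
t0.Δ5 g=1 c=0 f=1 clk=1 e=1 a=1 d=0 b=0 h=1
t1.Δ0 g=1 c=0 f=1 clk=1 e=1 a=1 d=0 b=0 h=1
t1.Δ1 g=1 c=0 f=1 clk=0 e=1 a=1 d=0 b=0 h=1

5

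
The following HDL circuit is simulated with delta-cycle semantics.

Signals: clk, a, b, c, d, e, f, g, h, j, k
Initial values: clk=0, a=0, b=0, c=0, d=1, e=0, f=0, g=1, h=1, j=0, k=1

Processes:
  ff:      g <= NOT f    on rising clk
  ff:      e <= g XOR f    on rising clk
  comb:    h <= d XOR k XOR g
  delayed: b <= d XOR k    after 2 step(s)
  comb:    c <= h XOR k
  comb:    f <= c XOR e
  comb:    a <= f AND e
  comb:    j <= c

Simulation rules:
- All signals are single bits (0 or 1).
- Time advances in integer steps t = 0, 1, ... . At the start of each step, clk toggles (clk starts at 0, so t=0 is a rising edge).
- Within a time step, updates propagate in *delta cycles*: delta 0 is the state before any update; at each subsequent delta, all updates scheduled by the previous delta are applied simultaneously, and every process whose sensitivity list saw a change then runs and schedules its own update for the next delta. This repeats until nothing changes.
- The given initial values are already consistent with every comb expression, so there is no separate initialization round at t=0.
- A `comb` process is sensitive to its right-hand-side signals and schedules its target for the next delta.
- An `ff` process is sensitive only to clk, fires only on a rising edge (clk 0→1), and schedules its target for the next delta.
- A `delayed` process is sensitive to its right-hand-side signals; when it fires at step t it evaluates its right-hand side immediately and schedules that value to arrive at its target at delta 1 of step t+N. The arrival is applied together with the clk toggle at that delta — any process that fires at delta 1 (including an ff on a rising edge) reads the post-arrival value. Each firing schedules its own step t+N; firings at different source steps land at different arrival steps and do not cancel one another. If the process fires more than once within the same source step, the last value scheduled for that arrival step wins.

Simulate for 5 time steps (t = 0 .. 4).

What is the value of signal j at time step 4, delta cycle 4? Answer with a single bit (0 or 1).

1

t=0 Δ0: e=0 a=0 b=0 h=1 k=1 clk=0 j=0 d=1 c=0 f=0 g=1
  Δ1: clk:0→1
  Δ2: e:0→1
  Δ3: f:0→1
  Δ4: a:0→1
  (4Δ to stable)
t=1 Δ0: e=1 a=1 b=0 h=1 k=1 clk=1 j=0 d=1 c=0 f=1 g=1
  Δ1: clk:1→0
  (1Δ to stable)
t=2 Δ0: e=1 a=1 b=0 h=1 k=1 clk=0 j=0 d=1 c=0 f=1 g=1
  Δ1: clk:0→1
  Δ2: e:1→0, g:1→0
  Δ3: a:1→0, h:1→0, f:1→0
  Δ4: c:0→1
  Δ5: j:0→1, f:0→1
  (5Δ to stable)
t=3 Δ0: e=0 a=0 b=0 h=0 k=1 clk=1 j=1 d=1 c=1 f=1 g=0
  Δ1: clk:1→0
  (1Δ to stable)
t=4 Δ0: e=0 a=0 b=0 h=0 k=1 clk=0 j=1 d=1 c=1 f=1 g=0
  Δ1: clk:0→1
  Δ2: e:0→1
  Δ3: a:0→1, f:1→0
  Δ4: a:1→0
  (4Δ to stable)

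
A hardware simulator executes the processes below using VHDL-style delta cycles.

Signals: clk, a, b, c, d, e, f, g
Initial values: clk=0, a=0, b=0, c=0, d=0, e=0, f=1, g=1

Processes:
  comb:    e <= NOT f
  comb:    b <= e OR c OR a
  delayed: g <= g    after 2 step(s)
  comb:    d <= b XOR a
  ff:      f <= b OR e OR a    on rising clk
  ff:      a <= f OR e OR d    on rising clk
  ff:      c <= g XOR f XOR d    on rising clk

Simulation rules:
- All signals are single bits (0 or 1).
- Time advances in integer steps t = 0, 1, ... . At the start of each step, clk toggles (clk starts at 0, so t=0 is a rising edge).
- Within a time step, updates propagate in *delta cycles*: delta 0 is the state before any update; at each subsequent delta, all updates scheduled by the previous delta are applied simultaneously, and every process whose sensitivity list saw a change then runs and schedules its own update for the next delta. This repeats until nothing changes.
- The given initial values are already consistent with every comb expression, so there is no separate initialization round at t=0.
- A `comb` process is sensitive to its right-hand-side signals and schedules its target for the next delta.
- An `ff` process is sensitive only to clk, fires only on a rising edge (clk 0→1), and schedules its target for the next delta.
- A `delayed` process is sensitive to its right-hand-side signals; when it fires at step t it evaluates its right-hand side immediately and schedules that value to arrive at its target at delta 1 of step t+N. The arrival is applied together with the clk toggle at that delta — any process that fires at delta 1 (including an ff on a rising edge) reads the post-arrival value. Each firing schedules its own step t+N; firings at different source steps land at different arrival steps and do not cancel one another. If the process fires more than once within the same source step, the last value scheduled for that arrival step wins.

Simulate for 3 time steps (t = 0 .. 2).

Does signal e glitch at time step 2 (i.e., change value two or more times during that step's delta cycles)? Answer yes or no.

t0.Δ0 clk=0 c=0 b=0 e=0 a=0 g=1 d=0 f=1
t0.Δ1 clk=1 c=0 b=0 e=0 a=0 g=1 d=0 f=1
t0.Δ2 clk=1 c=0 b=0 e=0 a=1 g=1 d=0 f=0
t0.Δ3 clk=1 c=0 b=1 e=1 a=1 g=1 d=1 f=0
t0.Δ4 clk=1 c=0 b=1 e=1 a=1 g=1 d=0 f=0
t1.Δ0 clk=1 c=0 b=1 e=1 a=1 g=1 d=0 f=0
t1.Δ1 clk=0 c=0 b=1 e=1 a=1 g=1 d=0 f=0
t2.Δ0 clk=0 c=0 b=1 e=1 a=1 g=1 d=0 f=0
t2.Δ1 clk=1 c=0 b=1 e=1 a=1 g=1 d=0 f=0
t2.Δ2 clk=1 c=1 b=1 e=1 a=1 g=1 d=0 f=1
t2.Δ3 clk=1 c=1 b=1 e=0 a=1 g=1 d=0 f=1

no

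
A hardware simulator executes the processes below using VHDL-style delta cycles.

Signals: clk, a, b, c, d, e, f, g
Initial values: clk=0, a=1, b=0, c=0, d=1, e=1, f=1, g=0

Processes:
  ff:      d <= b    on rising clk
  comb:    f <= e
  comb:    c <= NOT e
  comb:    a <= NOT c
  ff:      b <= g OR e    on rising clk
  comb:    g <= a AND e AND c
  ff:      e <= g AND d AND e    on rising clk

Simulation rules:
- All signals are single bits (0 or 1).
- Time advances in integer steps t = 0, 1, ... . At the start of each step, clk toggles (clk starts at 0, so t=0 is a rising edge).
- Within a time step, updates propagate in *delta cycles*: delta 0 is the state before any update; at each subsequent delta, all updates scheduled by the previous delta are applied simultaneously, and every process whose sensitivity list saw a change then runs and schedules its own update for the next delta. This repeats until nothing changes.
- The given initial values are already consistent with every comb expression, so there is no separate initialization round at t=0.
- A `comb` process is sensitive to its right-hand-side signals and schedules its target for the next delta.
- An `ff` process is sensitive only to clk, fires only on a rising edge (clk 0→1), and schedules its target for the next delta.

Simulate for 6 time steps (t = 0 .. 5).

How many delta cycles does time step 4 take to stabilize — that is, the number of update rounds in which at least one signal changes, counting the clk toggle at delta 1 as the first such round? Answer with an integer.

2

t=0 Δ0: g=0 c=0 f=1 e=1 clk=0 d=1 b=0 a=1
  Δ1: clk:0→1
  Δ2: e:1→0, d:1→0, b:0→1
  Δ3: c:0→1, f:1→0
  Δ4: a:1→0
  (4Δ to stable)
t=1 Δ0: g=0 c=1 f=0 e=0 clk=1 d=0 b=1 a=0
  Δ1: clk:1→0
  (1Δ to stable)
t=2 Δ0: g=0 c=1 f=0 e=0 clk=0 d=0 b=1 a=0
  Δ1: clk:0→1
  Δ2: d:0→1, b:1→0
  (2Δ to stable)
t=3 Δ0: g=0 c=1 f=0 e=0 clk=1 d=1 b=0 a=0
  Δ1: clk:1→0
  (1Δ to stable)
t=4 Δ0: g=0 c=1 f=0 e=0 clk=0 d=1 b=0 a=0
  Δ1: clk:0→1
  Δ2: d:1→0
  (2Δ to stable)
t=5 Δ0: g=0 c=1 f=0 e=0 clk=1 d=0 b=0 a=0
  Δ1: clk:1→0
  (1Δ to stable)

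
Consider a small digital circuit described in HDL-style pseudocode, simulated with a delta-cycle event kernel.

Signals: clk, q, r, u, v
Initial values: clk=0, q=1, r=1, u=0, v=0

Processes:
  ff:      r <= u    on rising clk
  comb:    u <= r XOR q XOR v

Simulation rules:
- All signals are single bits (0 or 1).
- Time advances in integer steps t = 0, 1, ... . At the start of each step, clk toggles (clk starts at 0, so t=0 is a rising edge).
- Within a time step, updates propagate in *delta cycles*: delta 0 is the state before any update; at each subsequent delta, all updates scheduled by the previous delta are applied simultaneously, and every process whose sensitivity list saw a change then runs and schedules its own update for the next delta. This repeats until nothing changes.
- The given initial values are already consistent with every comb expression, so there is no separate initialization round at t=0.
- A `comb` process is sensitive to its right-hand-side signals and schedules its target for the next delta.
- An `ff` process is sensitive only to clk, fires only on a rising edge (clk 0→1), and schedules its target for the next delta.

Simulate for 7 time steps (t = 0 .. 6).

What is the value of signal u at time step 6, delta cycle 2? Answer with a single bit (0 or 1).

t=0 Δ0: r=1 v=0 q=1 u=0 clk=0
  Δ1: clk:0→1
  Δ2: r:1→0
  Δ3: u:0→1
  (3Δ to stable)
t=1 Δ0: r=0 v=0 q=1 u=1 clk=1
  Δ1: clk:1→0
  (1Δ to stable)
t=2 Δ0: r=0 v=0 q=1 u=1 clk=0
  Δ1: clk:0→1
  Δ2: r:0→1
  Δ3: u:1→0
  (3Δ to stable)
t=3 Δ0: r=1 v=0 q=1 u=0 clk=1
  Δ1: clk:1→0
  (1Δ to stable)
t=4 Δ0: r=1 v=0 q=1 u=0 clk=0
  Δ1: clk:0→1
  Δ2: r:1→0
  Δ3: u:0→1
  (3Δ to stable)
t=5 Δ0: r=0 v=0 q=1 u=1 clk=1
  Δ1: clk:1→0
  (1Δ to stable)
t=6 Δ0: r=0 v=0 q=1 u=1 clk=0
  Δ1: clk:0→1
  Δ2: r:0→1
  Δ3: u:1→0
  (3Δ to stable)

1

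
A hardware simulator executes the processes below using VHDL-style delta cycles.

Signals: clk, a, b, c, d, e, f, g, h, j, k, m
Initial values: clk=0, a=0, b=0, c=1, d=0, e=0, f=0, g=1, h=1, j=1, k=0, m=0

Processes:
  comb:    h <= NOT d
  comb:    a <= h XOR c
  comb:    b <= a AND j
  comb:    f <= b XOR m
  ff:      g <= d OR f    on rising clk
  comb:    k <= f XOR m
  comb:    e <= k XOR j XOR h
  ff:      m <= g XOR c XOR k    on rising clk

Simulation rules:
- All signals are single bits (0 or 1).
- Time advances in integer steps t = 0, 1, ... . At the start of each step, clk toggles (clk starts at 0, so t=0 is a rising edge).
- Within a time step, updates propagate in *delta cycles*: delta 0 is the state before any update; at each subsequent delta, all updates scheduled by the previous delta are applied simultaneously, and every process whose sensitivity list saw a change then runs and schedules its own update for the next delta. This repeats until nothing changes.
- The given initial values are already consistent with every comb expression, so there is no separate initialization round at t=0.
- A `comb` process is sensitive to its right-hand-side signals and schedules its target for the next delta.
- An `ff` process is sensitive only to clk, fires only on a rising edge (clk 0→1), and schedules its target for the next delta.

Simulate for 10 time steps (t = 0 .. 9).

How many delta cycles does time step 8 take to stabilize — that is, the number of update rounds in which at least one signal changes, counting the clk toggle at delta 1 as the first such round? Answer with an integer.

2

[bits: g,e,b,k,f,a,h,c,j,d,clk,m]
t=0: Δ0=100000111000 Δ1=100000111010 Δ2=000000111010 | 2Δ
t=1: Δ0=000000111010 Δ1=000000111000 | 1Δ
t=2: Δ0=000000111000 Δ1=000000111010 Δ2=000000111011 Δ3=000110111011 Δ4=010010111011 Δ5=000010111011 | 5Δ
t=3: Δ0=000010111011 Δ1=000010111001 | 1Δ
t=4: Δ0=000010111001 Δ1=000010111011 Δ2=100010111011 | 2Δ
t=5: Δ0=100010111011 Δ1=100010111001 | 1Δ
t=6: Δ0=100010111001 Δ1=100010111011 Δ2=100010111010 Δ3=100100111010 Δ4=110000111010 Δ5=100000111010 | 5Δ
t=7: Δ0=100000111010 Δ1=100000111000 | 1Δ
t=8: Δ0=100000111000 Δ1=100000111010 Δ2=000000111010 | 2Δ
t=9: Δ0=000000111010 Δ1=000000111000 | 1Δ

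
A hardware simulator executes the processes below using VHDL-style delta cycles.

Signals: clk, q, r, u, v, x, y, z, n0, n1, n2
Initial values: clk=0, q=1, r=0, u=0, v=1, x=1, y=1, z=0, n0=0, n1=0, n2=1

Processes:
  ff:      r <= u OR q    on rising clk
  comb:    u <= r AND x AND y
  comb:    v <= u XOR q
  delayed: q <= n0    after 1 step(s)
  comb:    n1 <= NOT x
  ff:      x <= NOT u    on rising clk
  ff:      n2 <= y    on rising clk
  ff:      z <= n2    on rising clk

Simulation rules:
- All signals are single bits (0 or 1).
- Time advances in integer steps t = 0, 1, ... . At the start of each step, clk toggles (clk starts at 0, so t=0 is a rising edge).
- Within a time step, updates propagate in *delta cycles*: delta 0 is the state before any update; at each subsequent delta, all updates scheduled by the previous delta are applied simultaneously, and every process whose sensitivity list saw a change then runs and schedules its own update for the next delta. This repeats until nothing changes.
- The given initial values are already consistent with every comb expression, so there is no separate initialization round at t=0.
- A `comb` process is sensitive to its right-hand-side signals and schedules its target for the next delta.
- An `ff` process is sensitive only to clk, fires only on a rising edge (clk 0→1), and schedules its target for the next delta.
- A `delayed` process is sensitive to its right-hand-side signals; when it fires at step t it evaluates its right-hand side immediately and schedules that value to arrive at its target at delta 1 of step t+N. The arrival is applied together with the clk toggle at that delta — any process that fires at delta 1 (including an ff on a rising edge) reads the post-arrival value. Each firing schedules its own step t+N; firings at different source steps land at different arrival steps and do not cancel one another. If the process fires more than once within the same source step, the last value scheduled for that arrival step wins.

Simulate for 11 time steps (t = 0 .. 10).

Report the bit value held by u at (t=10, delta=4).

0

t=0 Δ0: q=1 x=1 z=0 n1=0 r=0 n0=0 clk=0 u=0 n2=1 y=1 v=1
  Δ1: clk:0→1
  Δ2: z:0→1, r:0→1
  Δ3: u:0→1
  Δ4: v:1→0
  (4Δ to stable)
t=1 Δ0: q=1 x=1 z=1 n1=0 r=1 n0=0 clk=1 u=1 n2=1 y=1 v=0
  Δ1: clk:1→0
  (1Δ to stable)
t=2 Δ0: q=1 x=1 z=1 n1=0 r=1 n0=0 clk=0 u=1 n2=1 y=1 v=0
  Δ1: clk:0→1
  Δ2: x:1→0
  Δ3: n1:0→1, u:1→0
  Δ4: v:0→1
  (4Δ to stable)
t=3 Δ0: q=1 x=0 z=1 n1=1 r=1 n0=0 clk=1 u=0 n2=1 y=1 v=1
  Δ1: clk:1→0
  (1Δ to stable)
t=4 Δ0: q=1 x=0 z=1 n1=1 r=1 n0=0 clk=0 u=0 n2=1 y=1 v=1
  Δ1: clk:0→1
  Δ2: x:0→1
  Δ3: n1:1→0, u:0→1
  Δ4: v:1→0
  (4Δ to stable)
t=5 Δ0: q=1 x=1 z=1 n1=0 r=1 n0=0 clk=1 u=1 n2=1 y=1 v=0
  Δ1: clk:1→0
  (1Δ to stable)
t=6 Δ0: q=1 x=1 z=1 n1=0 r=1 n0=0 clk=0 u=1 n2=1 y=1 v=0
  Δ1: clk:0→1
  Δ2: x:1→0
  Δ3: n1:0→1, u:1→0
  Δ4: v:0→1
  (4Δ to stable)
t=7 Δ0: q=1 x=0 z=1 n1=1 r=1 n0=0 clk=1 u=0 n2=1 y=1 v=1
  Δ1: clk:1→0
  (1Δ to stable)
t=8 Δ0: q=1 x=0 z=1 n1=1 r=1 n0=0 clk=0 u=0 n2=1 y=1 v=1
  Δ1: clk:0→1
  Δ2: x:0→1
  Δ3: n1:1→0, u:0→1
  Δ4: v:1→0
  (4Δ to stable)
t=9 Δ0: q=1 x=1 z=1 n1=0 r=1 n0=0 clk=1 u=1 n2=1 y=1 v=0
  Δ1: clk:1→0
  (1Δ to stable)
t=10 Δ0: q=1 x=1 z=1 n1=0 r=1 n0=0 clk=0 u=1 n2=1 y=1 v=0
  Δ1: clk:0→1
  Δ2: x:1→0
  Δ3: n1:0→1, u:1→0
  Δ4: v:0→1
  (4Δ to stable)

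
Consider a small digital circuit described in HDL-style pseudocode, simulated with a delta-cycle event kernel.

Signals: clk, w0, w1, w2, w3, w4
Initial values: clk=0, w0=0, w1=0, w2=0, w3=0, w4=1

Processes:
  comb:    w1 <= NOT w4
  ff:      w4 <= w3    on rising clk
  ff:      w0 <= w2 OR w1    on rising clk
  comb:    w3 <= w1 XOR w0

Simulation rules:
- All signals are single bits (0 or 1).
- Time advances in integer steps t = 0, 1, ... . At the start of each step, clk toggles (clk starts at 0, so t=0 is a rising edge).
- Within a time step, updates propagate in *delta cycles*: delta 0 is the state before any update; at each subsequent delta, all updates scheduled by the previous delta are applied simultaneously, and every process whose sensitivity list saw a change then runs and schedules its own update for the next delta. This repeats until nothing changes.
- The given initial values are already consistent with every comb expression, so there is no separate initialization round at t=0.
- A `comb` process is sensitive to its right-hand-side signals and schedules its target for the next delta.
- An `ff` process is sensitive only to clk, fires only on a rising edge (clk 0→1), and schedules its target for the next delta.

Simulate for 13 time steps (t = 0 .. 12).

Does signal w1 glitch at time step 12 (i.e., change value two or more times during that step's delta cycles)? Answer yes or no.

t=0 Δ0: w1=0 w0=0 w2=0 w3=0 clk=0 w4=1
  Δ1: clk:0→1
  Δ2: w4:1→0
  Δ3: w1:0→1
  Δ4: w3:0→1
  (4Δ to stable)
t=1 Δ0: w1=1 w0=0 w2=0 w3=1 clk=1 w4=0
  Δ1: clk:1→0
  (1Δ to stable)
t=2 Δ0: w1=1 w0=0 w2=0 w3=1 clk=0 w4=0
  Δ1: clk:0→1
  Δ2: w0:0→1, w4:0→1
  Δ3: w1:1→0, w3:1→0
  Δ4: w3:0→1
  (4Δ to stable)
t=3 Δ0: w1=0 w0=1 w2=0 w3=1 clk=1 w4=1
  Δ1: clk:1→0
  (1Δ to stable)
t=4 Δ0: w1=0 w0=1 w2=0 w3=1 clk=0 w4=1
  Δ1: clk:0→1
  Δ2: w0:1→0
  Δ3: w3:1→0
  (3Δ to stable)
t=5 Δ0: w1=0 w0=0 w2=0 w3=0 clk=1 w4=1
  Δ1: clk:1→0
  (1Δ to stable)
t=6 Δ0: w1=0 w0=0 w2=0 w3=0 clk=0 w4=1
  Δ1: clk:0→1
  Δ2: w4:1→0
  Δ3: w1:0→1
  Δ4: w3:0→1
  (4Δ to stable)
t=7 Δ0: w1=1 w0=0 w2=0 w3=1 clk=1 w4=0
  Δ1: clk:1→0
  (1Δ to stable)
t=8 Δ0: w1=1 w0=0 w2=0 w3=1 clk=0 w4=0
  Δ1: clk:0→1
  Δ2: w0:0→1, w4:0→1
  Δ3: w1:1→0, w3:1→0
  Δ4: w3:0→1
  (4Δ to stable)
t=9 Δ0: w1=0 w0=1 w2=0 w3=1 clk=1 w4=1
  Δ1: clk:1→0
  (1Δ to stable)
t=10 Δ0: w1=0 w0=1 w2=0 w3=1 clk=0 w4=1
  Δ1: clk:0→1
  Δ2: w0:1→0
  Δ3: w3:1→0
  (3Δ to stable)
t=11 Δ0: w1=0 w0=0 w2=0 w3=0 clk=1 w4=1
  Δ1: clk:1→0
  (1Δ to stable)
t=12 Δ0: w1=0 w0=0 w2=0 w3=0 clk=0 w4=1
  Δ1: clk:0→1
  Δ2: w4:1→0
  Δ3: w1:0→1
  Δ4: w3:0→1
  (4Δ to stable)

no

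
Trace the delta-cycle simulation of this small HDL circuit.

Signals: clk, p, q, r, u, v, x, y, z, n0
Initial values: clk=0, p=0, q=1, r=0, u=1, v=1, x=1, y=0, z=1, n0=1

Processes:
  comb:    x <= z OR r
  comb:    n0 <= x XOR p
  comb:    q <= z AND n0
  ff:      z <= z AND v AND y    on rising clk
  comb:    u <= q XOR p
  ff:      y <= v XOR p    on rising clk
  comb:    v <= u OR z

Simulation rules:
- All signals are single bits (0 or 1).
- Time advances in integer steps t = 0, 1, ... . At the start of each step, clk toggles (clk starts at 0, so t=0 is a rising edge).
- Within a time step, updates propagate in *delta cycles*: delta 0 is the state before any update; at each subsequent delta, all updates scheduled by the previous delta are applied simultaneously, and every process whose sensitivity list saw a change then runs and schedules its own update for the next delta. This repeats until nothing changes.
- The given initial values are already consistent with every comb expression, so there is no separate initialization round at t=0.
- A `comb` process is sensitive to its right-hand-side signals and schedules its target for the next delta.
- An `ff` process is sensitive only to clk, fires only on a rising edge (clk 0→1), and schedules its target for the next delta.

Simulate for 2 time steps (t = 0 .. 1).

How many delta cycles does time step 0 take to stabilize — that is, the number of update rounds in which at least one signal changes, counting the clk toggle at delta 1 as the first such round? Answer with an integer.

t0.Δ0 x=1 q=1 clk=0 u=1 y=0 v=1 n0=1 p=0 r=0 z=1
t0.Δ1 x=1 q=1 clk=1 u=1 y=0 v=1 n0=1 p=0 r=0 z=1
t0.Δ2 x=1 q=1 clk=1 u=1 y=1 v=1 n0=1 p=0 r=0 z=0
t0.Δ3 x=0 q=0 clk=1 u=1 y=1 v=1 n0=1 p=0 r=0 z=0
t0.Δ4 x=0 q=0 clk=1 u=0 y=1 v=1 n0=0 p=0 r=0 z=0
t0.Δ5 x=0 q=0 clk=1 u=0 y=1 v=0 n0=0 p=0 r=0 z=0
t1.Δ0 x=0 q=0 clk=1 u=0 y=1 v=0 n0=0 p=0 r=0 z=0
t1.Δ1 x=0 q=0 clk=0 u=0 y=1 v=0 n0=0 p=0 r=0 z=0

5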